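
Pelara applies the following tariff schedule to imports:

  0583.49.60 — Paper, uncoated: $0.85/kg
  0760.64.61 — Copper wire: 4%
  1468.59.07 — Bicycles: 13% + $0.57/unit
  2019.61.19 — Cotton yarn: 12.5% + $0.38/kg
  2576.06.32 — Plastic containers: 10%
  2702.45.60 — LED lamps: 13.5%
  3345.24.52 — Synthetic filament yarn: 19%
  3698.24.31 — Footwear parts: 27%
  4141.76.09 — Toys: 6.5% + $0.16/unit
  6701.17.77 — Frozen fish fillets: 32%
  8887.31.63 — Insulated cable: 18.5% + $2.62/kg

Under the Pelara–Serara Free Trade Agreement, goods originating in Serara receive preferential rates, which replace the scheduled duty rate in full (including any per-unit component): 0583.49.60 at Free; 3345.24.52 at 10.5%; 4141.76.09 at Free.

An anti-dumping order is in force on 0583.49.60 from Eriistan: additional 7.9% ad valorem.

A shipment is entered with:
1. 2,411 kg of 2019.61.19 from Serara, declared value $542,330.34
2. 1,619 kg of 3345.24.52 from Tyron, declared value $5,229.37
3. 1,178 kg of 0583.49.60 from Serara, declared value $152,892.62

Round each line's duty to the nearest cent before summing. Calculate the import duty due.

Line 1 (2019.61.19, Serara, 2,411 kg, $542,330.34):
Base rate for 2019.61.19 is 12.5% + $0.38/kg.
Origin Serara is the FTA partner but 2019.61.19 is not on the preference list; base rate stands.
Duty = $542,330.34 × 12.5% + 2,411 × $0.38 = $68,707.47.
Line 2 (3345.24.52, Tyron, 1,619 kg, $5,229.37):
Base rate for 3345.24.52 is 19%.
3345.24.52 has an FTA preferential rate, but origin Tyron is not Serara; base rate stands.
Duty = $5,229.37 × 19% = $993.58.
Line 3 (0583.49.60, Serara, 1,178 kg, $152,892.62):
Base rate for 0583.49.60 is $0.85/kg.
Origin Serara qualifies under the Pelara–Serara agreement and 0583.49.60 is covered: preferential rate Free applies instead.
The additional-duty order on 0583.49.60 targets Eriistan, not Serara; it does not apply.
Duty = $152,892.62 × 0% = $0.00.
Total = $68,707.47 + $993.58 + $0.00 = $69,701.05.

$69,701.05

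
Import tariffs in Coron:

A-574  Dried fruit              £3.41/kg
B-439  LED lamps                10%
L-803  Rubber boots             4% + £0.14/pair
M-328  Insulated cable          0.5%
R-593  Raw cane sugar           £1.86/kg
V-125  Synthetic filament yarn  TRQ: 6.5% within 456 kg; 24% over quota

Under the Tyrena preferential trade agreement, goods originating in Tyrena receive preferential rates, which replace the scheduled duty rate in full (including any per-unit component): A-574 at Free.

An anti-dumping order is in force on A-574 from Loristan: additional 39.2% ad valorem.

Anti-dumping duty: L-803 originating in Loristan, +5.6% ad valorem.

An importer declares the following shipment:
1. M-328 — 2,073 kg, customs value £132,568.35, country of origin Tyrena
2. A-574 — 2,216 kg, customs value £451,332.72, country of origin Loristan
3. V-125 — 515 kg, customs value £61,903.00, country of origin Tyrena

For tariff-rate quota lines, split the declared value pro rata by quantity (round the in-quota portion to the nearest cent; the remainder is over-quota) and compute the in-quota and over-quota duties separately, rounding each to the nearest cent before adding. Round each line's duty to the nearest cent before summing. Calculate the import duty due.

£190,406.59

Line 1 (M-328, Tyrena, 2,073 kg, £132,568.35):
Base rate for M-328 is 0.5%.
Origin Tyrena is the FTA partner but M-328 is not on the preference list; base rate stands.
Duty = £132,568.35 × 0.5% = £662.84.
Line 2 (A-574, Loristan, 2,216 kg, £451,332.72):
Base rate for A-574 is £3.41/kg.
A-574 has an FTA preferential rate, but origin Loristan is not Tyrena; base rate stands.
Additional duty on A-574 from Loristan: +39.2% ad valorem. Applied ad valorem rate = 39.2%.
Duty = £451,332.72 × 39.2% + 2,216 × £3.41 = £184,478.99.
Line 3 (V-125, Tyrena, 515 kg, £61,903.00):
Code V-125 is under a tariff-rate quota (threshold 456 kg). In-quota: 456 kg at 6.5%; over-quota: 59 kg at 24%.
Pro-rata value split: in-quota = £61,903.00 × 456/515 = £54,811.20; over-quota = £61,903.00 − £54,811.20 = £7,091.80.
In-quota duty = £54,811.20 × 6.5% = £3,562.73. Over-quota duty = £7,091.80 × 24% = £1,702.03.
Line duty = £3,562.73 + £1,702.03 = £5,264.76.
Total = £662.84 + £184,478.99 + £5,264.76 = £190,406.59.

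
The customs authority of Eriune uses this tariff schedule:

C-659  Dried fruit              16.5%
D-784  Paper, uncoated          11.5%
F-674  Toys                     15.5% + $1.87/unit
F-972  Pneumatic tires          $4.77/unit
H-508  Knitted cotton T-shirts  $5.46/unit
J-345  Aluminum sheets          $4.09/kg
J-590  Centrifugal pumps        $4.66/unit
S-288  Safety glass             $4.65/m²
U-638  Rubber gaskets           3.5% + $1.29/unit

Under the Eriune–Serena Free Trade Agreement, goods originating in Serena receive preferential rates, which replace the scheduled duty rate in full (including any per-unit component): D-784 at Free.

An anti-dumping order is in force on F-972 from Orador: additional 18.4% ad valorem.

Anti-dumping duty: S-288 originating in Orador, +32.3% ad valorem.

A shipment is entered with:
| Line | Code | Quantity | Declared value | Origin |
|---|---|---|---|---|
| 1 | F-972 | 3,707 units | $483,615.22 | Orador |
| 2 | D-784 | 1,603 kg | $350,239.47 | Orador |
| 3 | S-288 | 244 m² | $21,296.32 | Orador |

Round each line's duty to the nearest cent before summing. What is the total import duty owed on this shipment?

Line 1 (F-972, Orador, 3,707 units, $483,615.22):
Base rate for F-972 is $4.77/unit.
Additional duty on F-972 from Orador: +18.4% ad valorem. Applied ad valorem rate = 18.4%.
Duty = $483,615.22 × 18.4% + 3,707 × $4.77 = $106,667.59.
Line 2 (D-784, Orador, 1,603 kg, $350,239.47):
Base rate for D-784 is 11.5%.
D-784 has an FTA preferential rate, but origin Orador is not Serena; base rate stands.
Duty = $350,239.47 × 11.5% = $40,277.54.
Line 3 (S-288, Orador, 244 m², $21,296.32):
Base rate for S-288 is $4.65/m².
Additional duty on S-288 from Orador: +32.3% ad valorem. Applied ad valorem rate = 32.3%.
Duty = $21,296.32 × 32.3% + 244 × $4.65 = $8,013.31.
Total = $106,667.59 + $40,277.54 + $8,013.31 = $154,958.44.

$154,958.44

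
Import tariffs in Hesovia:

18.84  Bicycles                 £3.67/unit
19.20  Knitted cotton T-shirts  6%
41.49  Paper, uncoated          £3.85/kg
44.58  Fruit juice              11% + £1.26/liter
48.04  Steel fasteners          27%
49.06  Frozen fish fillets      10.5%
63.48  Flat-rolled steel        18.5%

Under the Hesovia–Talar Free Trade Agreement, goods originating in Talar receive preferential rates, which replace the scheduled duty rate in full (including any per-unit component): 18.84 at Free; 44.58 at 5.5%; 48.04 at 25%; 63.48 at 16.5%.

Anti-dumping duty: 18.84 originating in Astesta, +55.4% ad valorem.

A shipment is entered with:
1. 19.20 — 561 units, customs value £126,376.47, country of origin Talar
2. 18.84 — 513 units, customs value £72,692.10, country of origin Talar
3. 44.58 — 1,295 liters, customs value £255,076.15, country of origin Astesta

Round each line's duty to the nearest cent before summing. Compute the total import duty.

£37,272.67

Line 1 (19.20, Talar, 561 units, £126,376.47):
Base rate for 19.20 is 6%.
Origin Talar is the FTA partner but 19.20 is not on the preference list; base rate stands.
Duty = £126,376.47 × 6% = £7,582.59.
Line 2 (18.84, Talar, 513 units, £72,692.10):
Base rate for 18.84 is £3.67/unit.
Origin Talar qualifies under the Hesovia–Talar agreement and 18.84 is covered: preferential rate Free applies instead.
The additional-duty order on 18.84 targets Astesta, not Talar; it does not apply.
Duty = £72,692.10 × 0% = £0.00.
Line 3 (44.58, Astesta, 1,295 liters, £255,076.15):
Base rate for 44.58 is 11% + £1.26/liter.
44.58 has an FTA preferential rate, but origin Astesta is not Talar; base rate stands.
Duty = £255,076.15 × 11% + 1,295 × £1.26 = £29,690.08.
Total = £7,582.59 + £0.00 + £29,690.08 = £37,272.67.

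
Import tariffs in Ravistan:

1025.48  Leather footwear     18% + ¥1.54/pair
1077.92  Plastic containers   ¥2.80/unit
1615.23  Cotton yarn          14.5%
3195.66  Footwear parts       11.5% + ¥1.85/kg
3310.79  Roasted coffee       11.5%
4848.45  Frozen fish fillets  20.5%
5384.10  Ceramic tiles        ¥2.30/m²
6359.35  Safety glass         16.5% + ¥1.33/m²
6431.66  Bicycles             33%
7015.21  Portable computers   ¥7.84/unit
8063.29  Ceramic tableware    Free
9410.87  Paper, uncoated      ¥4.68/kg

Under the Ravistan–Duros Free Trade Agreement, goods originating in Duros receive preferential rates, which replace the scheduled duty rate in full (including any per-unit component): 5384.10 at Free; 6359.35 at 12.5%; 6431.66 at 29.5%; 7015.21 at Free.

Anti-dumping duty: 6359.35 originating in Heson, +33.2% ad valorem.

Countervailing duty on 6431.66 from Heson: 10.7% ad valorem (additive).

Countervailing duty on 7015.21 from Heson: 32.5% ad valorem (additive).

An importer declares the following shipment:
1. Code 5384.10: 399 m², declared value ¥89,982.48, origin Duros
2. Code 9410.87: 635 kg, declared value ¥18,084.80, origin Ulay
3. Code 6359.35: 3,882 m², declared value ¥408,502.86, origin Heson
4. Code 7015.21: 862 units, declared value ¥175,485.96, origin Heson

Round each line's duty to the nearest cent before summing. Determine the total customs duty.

¥274,951.80

Line 1 (5384.10, Duros, 399 m², ¥89,982.48):
Base rate for 5384.10 is ¥2.30/m².
Origin Duros qualifies under the Ravistan–Duros agreement and 5384.10 is covered: preferential rate Free applies instead.
Duty = ¥89,982.48 × 0% = ¥0.00.
Line 2 (9410.87, Ulay, 635 kg, ¥18,084.80):
Base rate for 9410.87 is ¥4.68/kg.
Duty = 635 × ¥4.68 = ¥2,971.80.
Line 3 (6359.35, Heson, 3,882 m², ¥408,502.86):
Base rate for 6359.35 is 16.5% + ¥1.33/m².
6359.35 has an FTA preferential rate, but origin Heson is not Duros; base rate stands.
Additional duty on 6359.35 from Heson: +33.2%. Applied ad valorem rate: 16.5% + 33.2% = 49.7%.
Duty = ¥408,502.86 × 49.7% + 3,882 × ¥1.33 = ¥208,188.98.
Line 4 (7015.21, Heson, 862 units, ¥175,485.96):
Base rate for 7015.21 is ¥7.84/unit.
7015.21 has an FTA preferential rate, but origin Heson is not Duros; base rate stands.
Additional duty on 7015.21 from Heson: +32.5% ad valorem. Applied ad valorem rate = 32.5%.
Duty = ¥175,485.96 × 32.5% + 862 × ¥7.84 = ¥63,791.02.
Total = ¥0.00 + ¥2,971.80 + ¥208,188.98 + ¥63,791.02 = ¥274,951.80.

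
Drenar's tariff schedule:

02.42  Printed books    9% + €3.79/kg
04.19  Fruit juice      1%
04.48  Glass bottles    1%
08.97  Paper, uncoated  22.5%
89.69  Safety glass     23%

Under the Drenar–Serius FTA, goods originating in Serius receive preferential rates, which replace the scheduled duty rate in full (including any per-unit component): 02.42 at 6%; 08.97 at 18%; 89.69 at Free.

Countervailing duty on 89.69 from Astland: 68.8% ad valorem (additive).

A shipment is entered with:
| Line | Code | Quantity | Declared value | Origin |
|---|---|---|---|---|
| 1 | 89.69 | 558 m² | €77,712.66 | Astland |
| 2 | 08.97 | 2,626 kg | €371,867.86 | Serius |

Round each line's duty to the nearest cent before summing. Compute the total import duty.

€138,276.43

Line 1 (89.69, Astland, 558 m², €77,712.66):
Base rate for 89.69 is 23%.
89.69 has an FTA preferential rate, but origin Astland is not Serius; base rate stands.
Additional duty on 89.69 from Astland: +68.8%. Applied ad valorem rate: 23% + 68.8% = 91.8%.
Duty = €77,712.66 × 91.8% = €71,340.22.
Line 2 (08.97, Serius, 2,626 kg, €371,867.86):
Base rate for 08.97 is 22.5%.
Origin Serius qualifies under the Drenar–Serius agreement and 08.97 is covered: preferential rate 18% applies instead.
Duty = €371,867.86 × 18% = €66,936.21.
Total = €71,340.22 + €66,936.21 = €138,276.43.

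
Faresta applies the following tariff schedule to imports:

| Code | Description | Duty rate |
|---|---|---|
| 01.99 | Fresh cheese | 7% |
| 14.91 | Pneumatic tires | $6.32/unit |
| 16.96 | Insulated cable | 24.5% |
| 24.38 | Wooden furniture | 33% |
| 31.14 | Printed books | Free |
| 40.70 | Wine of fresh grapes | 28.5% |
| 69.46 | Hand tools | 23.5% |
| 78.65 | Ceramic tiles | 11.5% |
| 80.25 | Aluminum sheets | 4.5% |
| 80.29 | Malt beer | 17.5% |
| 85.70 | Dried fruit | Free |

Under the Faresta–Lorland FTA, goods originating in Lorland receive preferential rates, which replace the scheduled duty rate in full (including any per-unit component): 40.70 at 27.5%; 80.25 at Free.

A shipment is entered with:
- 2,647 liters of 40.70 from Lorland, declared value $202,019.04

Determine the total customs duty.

$55,555.24

Line 1 (40.70, Lorland, 2,647 liters, $202,019.04):
Base rate for 40.70 is 28.5%.
Origin Lorland qualifies under the Faresta–Lorland agreement and 40.70 is covered: preferential rate 27.5% applies instead.
Duty = $202,019.04 × 27.5% = $55,555.24.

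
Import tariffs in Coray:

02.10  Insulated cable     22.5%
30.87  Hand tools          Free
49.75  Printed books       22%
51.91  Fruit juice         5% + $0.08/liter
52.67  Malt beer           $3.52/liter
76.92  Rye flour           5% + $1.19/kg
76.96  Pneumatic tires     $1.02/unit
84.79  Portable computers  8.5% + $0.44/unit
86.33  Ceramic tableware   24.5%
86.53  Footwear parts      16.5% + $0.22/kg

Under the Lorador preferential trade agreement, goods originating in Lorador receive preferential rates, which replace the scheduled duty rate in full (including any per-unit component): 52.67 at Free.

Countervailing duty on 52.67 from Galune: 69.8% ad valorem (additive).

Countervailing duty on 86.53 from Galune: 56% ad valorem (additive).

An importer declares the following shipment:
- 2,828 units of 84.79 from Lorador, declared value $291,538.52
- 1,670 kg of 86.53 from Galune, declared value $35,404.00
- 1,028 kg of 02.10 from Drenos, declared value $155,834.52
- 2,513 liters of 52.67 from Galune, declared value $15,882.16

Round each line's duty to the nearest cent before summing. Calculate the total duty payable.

$107,054.67

Line 1 (84.79, Lorador, 2,828 units, $291,538.52):
Base rate for 84.79 is 8.5% + $0.44/unit.
Origin Lorador is the FTA partner but 84.79 is not on the preference list; base rate stands.
Duty = $291,538.52 × 8.5% + 2,828 × $0.44 = $26,025.09.
Line 2 (86.53, Galune, 1,670 kg, $35,404.00):
Base rate for 86.53 is 16.5% + $0.22/kg.
Additional duty on 86.53 from Galune: +56%. Applied ad valorem rate: 16.5% + 56% = 72.5%.
Duty = $35,404.00 × 72.5% + 1,670 × $0.22 = $26,035.30.
Line 3 (02.10, Drenos, 1,028 kg, $155,834.52):
Base rate for 02.10 is 22.5%.
Duty = $155,834.52 × 22.5% = $35,062.77.
Line 4 (52.67, Galune, 2,513 liters, $15,882.16):
Base rate for 52.67 is $3.52/liter.
52.67 has an FTA preferential rate, but origin Galune is not Lorador; base rate stands.
Additional duty on 52.67 from Galune: +69.8% ad valorem. Applied ad valorem rate = 69.8%.
Duty = $15,882.16 × 69.8% + 2,513 × $3.52 = $19,931.51.
Total = $26,025.09 + $26,035.30 + $35,062.77 + $19,931.51 = $107,054.67.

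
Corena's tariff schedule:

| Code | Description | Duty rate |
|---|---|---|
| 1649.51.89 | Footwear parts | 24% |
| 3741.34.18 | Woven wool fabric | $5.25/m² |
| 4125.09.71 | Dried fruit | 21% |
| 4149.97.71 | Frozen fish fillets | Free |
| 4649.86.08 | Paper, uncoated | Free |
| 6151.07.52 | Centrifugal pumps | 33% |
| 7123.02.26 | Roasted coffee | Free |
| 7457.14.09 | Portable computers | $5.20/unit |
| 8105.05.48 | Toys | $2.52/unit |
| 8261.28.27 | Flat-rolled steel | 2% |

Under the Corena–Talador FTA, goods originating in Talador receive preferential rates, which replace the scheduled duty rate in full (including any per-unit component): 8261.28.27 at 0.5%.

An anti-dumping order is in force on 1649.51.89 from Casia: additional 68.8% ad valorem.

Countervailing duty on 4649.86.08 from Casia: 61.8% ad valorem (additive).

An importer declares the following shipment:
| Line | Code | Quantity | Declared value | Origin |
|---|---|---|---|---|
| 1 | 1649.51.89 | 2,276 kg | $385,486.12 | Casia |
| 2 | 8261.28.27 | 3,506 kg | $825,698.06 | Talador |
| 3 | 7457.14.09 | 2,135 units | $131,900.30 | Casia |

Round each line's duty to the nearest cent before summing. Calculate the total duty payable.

$372,961.61

Line 1 (1649.51.89, Casia, 2,276 kg, $385,486.12):
Base rate for 1649.51.89 is 24%.
Additional duty on 1649.51.89 from Casia: +68.8%. Applied ad valorem rate: 24% + 68.8% = 92.8%.
Duty = $385,486.12 × 92.8% = $357,731.12.
Line 2 (8261.28.27, Talador, 3,506 kg, $825,698.06):
Base rate for 8261.28.27 is 2%.
Origin Talador qualifies under the Corena–Talador agreement and 8261.28.27 is covered: preferential rate 0.5% applies instead.
Duty = $825,698.06 × 0.5% = $4,128.49.
Line 3 (7457.14.09, Casia, 2,135 units, $131,900.30):
Base rate for 7457.14.09 is $5.20/unit.
Duty = 2,135 × $5.20 = $11,102.00.
Total = $357,731.12 + $4,128.49 + $11,102.00 = $372,961.61.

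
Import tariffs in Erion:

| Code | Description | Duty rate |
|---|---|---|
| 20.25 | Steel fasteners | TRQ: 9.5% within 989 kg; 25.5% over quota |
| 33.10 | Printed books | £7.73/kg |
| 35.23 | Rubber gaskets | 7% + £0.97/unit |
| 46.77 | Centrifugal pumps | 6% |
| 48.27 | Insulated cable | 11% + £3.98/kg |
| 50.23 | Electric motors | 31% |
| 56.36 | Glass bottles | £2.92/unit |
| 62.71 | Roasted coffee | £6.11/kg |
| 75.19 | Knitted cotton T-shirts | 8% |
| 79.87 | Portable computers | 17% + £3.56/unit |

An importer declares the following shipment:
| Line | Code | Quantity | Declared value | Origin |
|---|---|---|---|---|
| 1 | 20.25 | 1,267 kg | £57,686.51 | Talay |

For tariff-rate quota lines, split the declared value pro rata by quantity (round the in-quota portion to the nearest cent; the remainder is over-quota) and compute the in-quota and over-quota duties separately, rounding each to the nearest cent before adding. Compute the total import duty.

Line 1 (20.25, Talay, 1,267 kg, £57,686.51):
Code 20.25 is under a tariff-rate quota (threshold 989 kg). In-quota: 989 kg at 9.5%; over-quota: 278 kg at 25.5%.
Pro-rata value split: in-quota = £57,686.51 × 989/1,267 = £45,029.17; over-quota = £57,686.51 − £45,029.17 = £12,657.34.
In-quota duty = £45,029.17 × 9.5% = £4,277.77. Over-quota duty = £12,657.34 × 25.5% = £3,227.62.
Line duty = £4,277.77 + £3,227.62 = £7,505.39.

£7,505.39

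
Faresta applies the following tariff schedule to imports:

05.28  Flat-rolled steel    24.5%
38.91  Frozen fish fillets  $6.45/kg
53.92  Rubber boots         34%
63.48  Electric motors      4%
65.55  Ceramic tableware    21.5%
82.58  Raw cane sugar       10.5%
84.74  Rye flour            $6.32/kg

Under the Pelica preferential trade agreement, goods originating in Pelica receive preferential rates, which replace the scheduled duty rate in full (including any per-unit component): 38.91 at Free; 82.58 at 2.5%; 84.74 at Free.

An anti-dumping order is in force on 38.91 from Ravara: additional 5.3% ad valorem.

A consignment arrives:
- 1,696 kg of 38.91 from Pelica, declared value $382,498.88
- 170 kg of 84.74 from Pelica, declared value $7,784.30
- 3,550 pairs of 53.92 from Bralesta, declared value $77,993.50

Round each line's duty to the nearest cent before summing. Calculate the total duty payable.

Line 1 (38.91, Pelica, 1,696 kg, $382,498.88):
Base rate for 38.91 is $6.45/kg.
Origin Pelica qualifies under the Faresta–Pelica agreement and 38.91 is covered: preferential rate Free applies instead.
The additional-duty order on 38.91 targets Ravara, not Pelica; it does not apply.
Duty = $382,498.88 × 0% = $0.00.
Line 2 (84.74, Pelica, 170 kg, $7,784.30):
Base rate for 84.74 is $6.32/kg.
Origin Pelica qualifies under the Faresta–Pelica agreement and 84.74 is covered: preferential rate Free applies instead.
Duty = $7,784.30 × 0% = $0.00.
Line 3 (53.92, Bralesta, 3,550 pairs, $77,993.50):
Base rate for 53.92 is 34%.
Duty = $77,993.50 × 34% = $26,517.79.
Total = $0.00 + $0.00 + $26,517.79 = $26,517.79.

$26,517.79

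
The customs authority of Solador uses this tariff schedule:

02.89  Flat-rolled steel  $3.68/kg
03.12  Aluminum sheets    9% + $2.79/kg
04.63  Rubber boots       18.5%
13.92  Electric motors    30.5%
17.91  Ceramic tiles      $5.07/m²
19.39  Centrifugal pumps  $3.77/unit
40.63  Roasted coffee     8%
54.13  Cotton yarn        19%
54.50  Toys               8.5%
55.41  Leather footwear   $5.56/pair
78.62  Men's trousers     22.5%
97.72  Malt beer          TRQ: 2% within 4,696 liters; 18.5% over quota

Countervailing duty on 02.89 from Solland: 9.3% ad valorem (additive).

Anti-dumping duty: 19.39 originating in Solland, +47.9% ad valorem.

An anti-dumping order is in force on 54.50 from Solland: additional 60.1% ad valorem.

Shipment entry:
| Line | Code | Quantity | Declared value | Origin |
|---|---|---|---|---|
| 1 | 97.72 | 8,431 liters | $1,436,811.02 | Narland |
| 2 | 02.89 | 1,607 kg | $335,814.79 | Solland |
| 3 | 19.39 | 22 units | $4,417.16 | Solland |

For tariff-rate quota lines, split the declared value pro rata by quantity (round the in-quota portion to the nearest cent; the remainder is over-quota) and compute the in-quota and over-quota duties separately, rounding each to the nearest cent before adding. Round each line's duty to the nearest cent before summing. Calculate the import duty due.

$173,105.11

Line 1 (97.72, Narland, 8,431 liters, $1,436,811.02):
Code 97.72 is under a tariff-rate quota (threshold 4,696 liters). In-quota: 4,696 liters at 2%; over-quota: 3,735 liters at 18.5%.
Pro-rata value split: in-quota = $1,436,811.02 × 4,696/8,431 = $800,292.32; over-quota = $1,436,811.02 − $800,292.32 = $636,518.70.
In-quota duty = $800,292.32 × 2% = $16,005.85. Over-quota duty = $636,518.70 × 18.5% = $117,755.96.
Line duty = $16,005.85 + $117,755.96 = $133,761.81.
Line 2 (02.89, Solland, 1,607 kg, $335,814.79):
Base rate for 02.89 is $3.68/kg.
Additional duty on 02.89 from Solland: +9.3% ad valorem. Applied ad valorem rate = 9.3%.
Duty = $335,814.79 × 9.3% + 1,607 × $3.68 = $37,144.54.
Line 3 (19.39, Solland, 22 units, $4,417.16):
Base rate for 19.39 is $3.77/unit.
Additional duty on 19.39 from Solland: +47.9% ad valorem. Applied ad valorem rate = 47.9%.
Duty = $4,417.16 × 47.9% + 22 × $3.77 = $2,198.76.
Total = $133,761.81 + $37,144.54 + $2,198.76 = $173,105.11.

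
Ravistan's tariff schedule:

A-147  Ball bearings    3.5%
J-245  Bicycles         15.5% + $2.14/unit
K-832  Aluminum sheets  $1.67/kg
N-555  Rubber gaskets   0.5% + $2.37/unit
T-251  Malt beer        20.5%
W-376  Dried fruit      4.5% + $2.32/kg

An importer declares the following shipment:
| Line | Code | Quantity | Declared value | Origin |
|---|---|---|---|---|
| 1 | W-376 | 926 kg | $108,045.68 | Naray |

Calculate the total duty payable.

$7,010.38

Line 1 (W-376, Naray, 926 kg, $108,045.68):
Base rate for W-376 is 4.5% + $2.32/kg.
Duty = $108,045.68 × 4.5% + 926 × $2.32 = $7,010.38.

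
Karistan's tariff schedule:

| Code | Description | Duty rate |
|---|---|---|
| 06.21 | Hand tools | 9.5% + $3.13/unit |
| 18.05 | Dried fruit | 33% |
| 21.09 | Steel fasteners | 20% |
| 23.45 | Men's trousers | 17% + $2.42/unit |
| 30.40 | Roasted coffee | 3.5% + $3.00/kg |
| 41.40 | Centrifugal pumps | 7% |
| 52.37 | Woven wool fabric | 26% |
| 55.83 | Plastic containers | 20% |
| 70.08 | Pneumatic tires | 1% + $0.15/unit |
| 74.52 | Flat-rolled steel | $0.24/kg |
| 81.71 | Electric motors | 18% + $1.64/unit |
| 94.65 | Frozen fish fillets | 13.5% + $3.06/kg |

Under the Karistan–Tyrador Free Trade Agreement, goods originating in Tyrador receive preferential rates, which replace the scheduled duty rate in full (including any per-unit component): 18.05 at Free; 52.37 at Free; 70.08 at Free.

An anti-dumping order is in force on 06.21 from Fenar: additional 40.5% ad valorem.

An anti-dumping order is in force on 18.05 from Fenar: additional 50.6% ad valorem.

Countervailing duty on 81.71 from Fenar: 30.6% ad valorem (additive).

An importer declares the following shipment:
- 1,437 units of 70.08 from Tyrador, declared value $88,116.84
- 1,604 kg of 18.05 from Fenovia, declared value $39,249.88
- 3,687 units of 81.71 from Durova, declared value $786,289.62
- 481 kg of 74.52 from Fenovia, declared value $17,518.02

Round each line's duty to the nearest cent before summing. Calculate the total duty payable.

$160,646.71

Line 1 (70.08, Tyrador, 1,437 units, $88,116.84):
Base rate for 70.08 is 1% + $0.15/unit.
Origin Tyrador qualifies under the Karistan–Tyrador agreement and 70.08 is covered: preferential rate Free applies instead.
Duty = $88,116.84 × 0% = $0.00.
Line 2 (18.05, Fenovia, 1,604 kg, $39,249.88):
Base rate for 18.05 is 33%.
18.05 has an FTA preferential rate, but origin Fenovia is not Tyrador; base rate stands.
The additional-duty order on 18.05 targets Fenar, not Fenovia; it does not apply.
Duty = $39,249.88 × 33% = $12,952.46.
Line 3 (81.71, Durova, 3,687 units, $786,289.62):
Base rate for 81.71 is 18% + $1.64/unit.
The additional-duty order on 81.71 targets Fenar, not Durova; it does not apply.
Duty = $786,289.62 × 18% + 3,687 × $1.64 = $147,578.81.
Line 4 (74.52, Fenovia, 481 kg, $17,518.02):
Base rate for 74.52 is $0.24/kg.
Duty = 481 × $0.24 = $115.44.
Total = $0.00 + $12,952.46 + $147,578.81 + $115.44 = $160,646.71.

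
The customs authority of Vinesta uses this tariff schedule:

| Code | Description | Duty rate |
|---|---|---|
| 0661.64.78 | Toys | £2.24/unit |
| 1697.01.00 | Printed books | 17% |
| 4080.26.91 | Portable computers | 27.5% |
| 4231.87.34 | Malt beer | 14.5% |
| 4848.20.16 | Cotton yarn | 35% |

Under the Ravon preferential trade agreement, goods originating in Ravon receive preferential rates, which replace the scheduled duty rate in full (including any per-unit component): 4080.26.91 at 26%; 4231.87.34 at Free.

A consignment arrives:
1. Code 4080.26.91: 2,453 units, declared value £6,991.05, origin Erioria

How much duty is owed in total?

£1,922.54

Line 1 (4080.26.91, Erioria, 2,453 units, £6,991.05):
Base rate for 4080.26.91 is 27.5%.
4080.26.91 has an FTA preferential rate, but origin Erioria is not Ravon; base rate stands.
Duty = £6,991.05 × 27.5% = £1,922.54.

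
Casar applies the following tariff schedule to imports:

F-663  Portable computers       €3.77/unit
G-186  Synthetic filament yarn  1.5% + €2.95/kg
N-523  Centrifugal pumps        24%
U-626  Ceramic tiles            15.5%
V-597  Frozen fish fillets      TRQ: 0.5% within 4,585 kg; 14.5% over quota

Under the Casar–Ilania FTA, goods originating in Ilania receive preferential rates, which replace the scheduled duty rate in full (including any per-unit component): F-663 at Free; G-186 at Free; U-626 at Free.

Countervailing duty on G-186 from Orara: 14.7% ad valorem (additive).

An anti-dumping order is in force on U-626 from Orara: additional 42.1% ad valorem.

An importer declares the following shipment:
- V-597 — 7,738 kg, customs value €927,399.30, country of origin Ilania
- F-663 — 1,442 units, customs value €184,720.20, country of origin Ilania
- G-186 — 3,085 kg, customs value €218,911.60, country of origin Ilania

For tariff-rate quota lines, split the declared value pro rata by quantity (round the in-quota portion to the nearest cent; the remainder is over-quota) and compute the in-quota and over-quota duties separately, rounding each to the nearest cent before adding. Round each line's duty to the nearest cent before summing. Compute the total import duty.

€57,541.18

Line 1 (V-597, Ilania, 7,738 kg, €927,399.30):
Code V-597 is under a tariff-rate quota (threshold 4,585 kg). In-quota: 4,585 kg at 0.5%; over-quota: 3,153 kg at 14.5%.
Pro-rata value split: in-quota = €927,399.30 × 4,585/7,738 = €549,512.25; over-quota = €927,399.30 − €549,512.25 = €377,887.05.
In-quota duty = €549,512.25 × 0.5% = €2,747.56. Over-quota duty = €377,887.05 × 14.5% = €54,793.62.
Line duty = €2,747.56 + €54,793.62 = €57,541.18.
Line 2 (F-663, Ilania, 1,442 units, €184,720.20):
Base rate for F-663 is €3.77/unit.
Origin Ilania qualifies under the Casar–Ilania agreement and F-663 is covered: preferential rate Free applies instead.
Duty = €184,720.20 × 0% = €0.00.
Line 3 (G-186, Ilania, 3,085 kg, €218,911.60):
Base rate for G-186 is 1.5% + €2.95/kg.
Origin Ilania qualifies under the Casar–Ilania agreement and G-186 is covered: preferential rate Free applies instead.
The additional-duty order on G-186 targets Orara, not Ilania; it does not apply.
Duty = €218,911.60 × 0% = €0.00.
Total = €57,541.18 + €0.00 + €0.00 = €57,541.18.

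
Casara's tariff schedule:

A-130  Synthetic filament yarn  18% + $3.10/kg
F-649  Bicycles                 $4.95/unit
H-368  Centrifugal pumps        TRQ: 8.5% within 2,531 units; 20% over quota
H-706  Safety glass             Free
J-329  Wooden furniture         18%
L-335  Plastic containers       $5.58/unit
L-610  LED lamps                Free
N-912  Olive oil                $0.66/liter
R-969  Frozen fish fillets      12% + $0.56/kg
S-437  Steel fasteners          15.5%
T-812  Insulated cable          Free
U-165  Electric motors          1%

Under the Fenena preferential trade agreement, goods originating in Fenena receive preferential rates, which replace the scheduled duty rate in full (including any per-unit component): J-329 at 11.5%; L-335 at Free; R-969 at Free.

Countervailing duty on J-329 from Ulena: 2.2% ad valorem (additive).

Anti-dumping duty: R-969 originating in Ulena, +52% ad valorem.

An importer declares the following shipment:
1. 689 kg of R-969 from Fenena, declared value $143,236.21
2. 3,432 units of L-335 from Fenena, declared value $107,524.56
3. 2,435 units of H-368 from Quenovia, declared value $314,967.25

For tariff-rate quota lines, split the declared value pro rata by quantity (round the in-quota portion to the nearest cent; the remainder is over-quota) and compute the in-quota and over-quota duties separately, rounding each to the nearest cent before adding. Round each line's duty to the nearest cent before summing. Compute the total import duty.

$26,772.22

Line 1 (R-969, Fenena, 689 kg, $143,236.21):
Base rate for R-969 is 12% + $0.56/kg.
Origin Fenena qualifies under the Casara–Fenena agreement and R-969 is covered: preferential rate Free applies instead.
The additional-duty order on R-969 targets Ulena, not Fenena; it does not apply.
Duty = $143,236.21 × 0% = $0.00.
Line 2 (L-335, Fenena, 3,432 units, $107,524.56):
Base rate for L-335 is $5.58/unit.
Origin Fenena qualifies under the Casara–Fenena agreement and L-335 is covered: preferential rate Free applies instead.
Duty = $107,524.56 × 0% = $0.00.
Line 3 (H-368, Quenovia, 2,435 units, $314,967.25):
Code H-368 is under a tariff-rate quota (threshold 2,531 units). Quantity 2,435 units is within the quota, so the in-quota rate 8.5% applies to the full value.
Duty = $314,967.25 × 8.5% = $26,772.22.
Total = $0.00 + $0.00 + $26,772.22 = $26,772.22.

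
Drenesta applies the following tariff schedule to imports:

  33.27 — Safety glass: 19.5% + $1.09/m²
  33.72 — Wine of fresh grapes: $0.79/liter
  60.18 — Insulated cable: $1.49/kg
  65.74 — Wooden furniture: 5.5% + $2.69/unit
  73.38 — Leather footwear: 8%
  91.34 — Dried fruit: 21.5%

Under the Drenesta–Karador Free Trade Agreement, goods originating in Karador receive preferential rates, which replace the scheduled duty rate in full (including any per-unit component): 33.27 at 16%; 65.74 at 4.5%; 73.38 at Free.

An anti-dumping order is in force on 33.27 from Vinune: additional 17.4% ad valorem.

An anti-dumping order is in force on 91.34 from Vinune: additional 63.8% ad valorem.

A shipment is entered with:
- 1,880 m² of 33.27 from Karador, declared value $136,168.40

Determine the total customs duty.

Line 1 (33.27, Karador, 1,880 m², $136,168.40):
Base rate for 33.27 is 19.5% + $1.09/m².
Origin Karador qualifies under the Drenesta–Karador agreement and 33.27 is covered: preferential rate 16% applies instead.
The additional-duty order on 33.27 targets Vinune, not Karador; it does not apply.
Duty = $136,168.40 × 16% = $21,786.94.

$21,786.94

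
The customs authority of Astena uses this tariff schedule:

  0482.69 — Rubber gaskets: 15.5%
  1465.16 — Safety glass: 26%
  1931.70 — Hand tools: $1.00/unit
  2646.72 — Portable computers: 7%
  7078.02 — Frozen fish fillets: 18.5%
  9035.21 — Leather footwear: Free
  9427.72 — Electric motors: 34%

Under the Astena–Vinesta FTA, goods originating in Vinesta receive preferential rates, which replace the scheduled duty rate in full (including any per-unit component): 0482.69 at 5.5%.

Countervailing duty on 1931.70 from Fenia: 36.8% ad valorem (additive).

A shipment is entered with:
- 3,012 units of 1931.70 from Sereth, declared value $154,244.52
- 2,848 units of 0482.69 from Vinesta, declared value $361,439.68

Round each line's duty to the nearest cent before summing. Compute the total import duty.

$22,891.18

Line 1 (1931.70, Sereth, 3,012 units, $154,244.52):
Base rate for 1931.70 is $1.00/unit.
The additional-duty order on 1931.70 targets Fenia, not Sereth; it does not apply.
Duty = 3,012 × $1.00 = $3,012.00.
Line 2 (0482.69, Vinesta, 2,848 units, $361,439.68):
Base rate for 0482.69 is 15.5%.
Origin Vinesta qualifies under the Astena–Vinesta agreement and 0482.69 is covered: preferential rate 5.5% applies instead.
Duty = $361,439.68 × 5.5% = $19,879.18.
Total = $3,012.00 + $19,879.18 = $22,891.18.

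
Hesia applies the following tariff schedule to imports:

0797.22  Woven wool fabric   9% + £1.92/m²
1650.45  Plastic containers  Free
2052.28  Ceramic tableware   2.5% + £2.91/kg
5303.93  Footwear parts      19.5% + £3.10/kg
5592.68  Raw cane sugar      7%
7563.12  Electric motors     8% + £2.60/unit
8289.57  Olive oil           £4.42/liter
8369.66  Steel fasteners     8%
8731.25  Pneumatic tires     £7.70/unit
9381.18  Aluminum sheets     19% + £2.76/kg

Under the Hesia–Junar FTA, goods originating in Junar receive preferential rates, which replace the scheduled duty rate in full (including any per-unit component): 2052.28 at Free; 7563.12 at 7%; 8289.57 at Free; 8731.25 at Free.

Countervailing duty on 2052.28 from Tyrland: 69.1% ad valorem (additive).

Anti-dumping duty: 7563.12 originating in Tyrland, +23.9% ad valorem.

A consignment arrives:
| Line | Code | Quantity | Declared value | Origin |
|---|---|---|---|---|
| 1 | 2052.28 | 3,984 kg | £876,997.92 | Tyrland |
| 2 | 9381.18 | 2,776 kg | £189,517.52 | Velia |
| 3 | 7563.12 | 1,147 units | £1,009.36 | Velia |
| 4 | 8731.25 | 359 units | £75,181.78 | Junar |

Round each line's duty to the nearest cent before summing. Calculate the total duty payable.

£686,256.99

Line 1 (2052.28, Tyrland, 3,984 kg, £876,997.92):
Base rate for 2052.28 is 2.5% + £2.91/kg.
2052.28 has an FTA preferential rate, but origin Tyrland is not Junar; base rate stands.
Additional duty on 2052.28 from Tyrland: +69.1%. Applied ad valorem rate: 2.5% + 69.1% = 71.6%.
Duty = £876,997.92 × 71.6% + 3,984 × £2.91 = £639,523.95.
Line 2 (9381.18, Velia, 2,776 kg, £189,517.52):
Base rate for 9381.18 is 19% + £2.76/kg.
Duty = £189,517.52 × 19% + 2,776 × £2.76 = £43,670.09.
Line 3 (7563.12, Velia, 1,147 units, £1,009.36):
Base rate for 7563.12 is 8% + £2.60/unit.
7563.12 has an FTA preferential rate, but origin Velia is not Junar; base rate stands.
The additional-duty order on 7563.12 targets Tyrland, not Velia; it does not apply.
Duty = £1,009.36 × 8% + 1,147 × £2.60 = £3,062.95.
Line 4 (8731.25, Junar, 359 units, £75,181.78):
Base rate for 8731.25 is £7.70/unit.
Origin Junar qualifies under the Hesia–Junar agreement and 8731.25 is covered: preferential rate Free applies instead.
Duty = £75,181.78 × 0% = £0.00.
Total = £639,523.95 + £43,670.09 + £3,062.95 + £0.00 = £686,256.99.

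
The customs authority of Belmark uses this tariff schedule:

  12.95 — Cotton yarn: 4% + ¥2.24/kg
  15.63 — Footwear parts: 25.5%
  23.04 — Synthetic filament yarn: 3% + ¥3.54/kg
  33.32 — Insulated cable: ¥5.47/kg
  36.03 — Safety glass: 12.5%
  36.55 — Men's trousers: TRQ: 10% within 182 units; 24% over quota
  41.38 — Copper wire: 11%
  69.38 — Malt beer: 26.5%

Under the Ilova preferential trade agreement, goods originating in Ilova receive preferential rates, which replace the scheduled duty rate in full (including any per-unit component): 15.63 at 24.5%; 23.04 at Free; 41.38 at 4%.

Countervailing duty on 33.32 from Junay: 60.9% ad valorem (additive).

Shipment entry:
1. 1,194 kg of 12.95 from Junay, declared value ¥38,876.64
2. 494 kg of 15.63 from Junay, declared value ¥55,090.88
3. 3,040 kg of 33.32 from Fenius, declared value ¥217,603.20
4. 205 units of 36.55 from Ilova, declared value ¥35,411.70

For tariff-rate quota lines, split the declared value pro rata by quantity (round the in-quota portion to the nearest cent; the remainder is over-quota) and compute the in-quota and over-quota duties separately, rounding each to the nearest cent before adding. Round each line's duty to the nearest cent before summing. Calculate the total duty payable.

¥39,003.99

Line 1 (12.95, Junay, 1,194 kg, ¥38,876.64):
Base rate for 12.95 is 4% + ¥2.24/kg.
Duty = ¥38,876.64 × 4% + 1,194 × ¥2.24 = ¥4,229.63.
Line 2 (15.63, Junay, 494 kg, ¥55,090.88):
Base rate for 15.63 is 25.5%.
15.63 has an FTA preferential rate, but origin Junay is not Ilova; base rate stands.
Duty = ¥55,090.88 × 25.5% = ¥14,048.17.
Line 3 (33.32, Fenius, 3,040 kg, ¥217,603.20):
Base rate for 33.32 is ¥5.47/kg.
The additional-duty order on 33.32 targets Junay, not Fenius; it does not apply.
Duty = 3,040 × ¥5.47 = ¥16,628.80.
Line 4 (36.55, Ilova, 205 units, ¥35,411.70):
Code 36.55 is under a tariff-rate quota (threshold 182 units). In-quota: 182 units at 10%; over-quota: 23 units at 24%.
Pro-rata value split: in-quota = ¥35,411.70 × 182/205 = ¥31,438.68; over-quota = ¥35,411.70 − ¥31,438.68 = ¥3,973.02.
In-quota duty = ¥31,438.68 × 10% = ¥3,143.87. Over-quota duty = ¥3,973.02 × 24% = ¥953.52.
Line duty = ¥3,143.87 + ¥953.52 = ¥4,097.39.
Total = ¥4,229.63 + ¥14,048.17 + ¥16,628.80 + ¥4,097.39 = ¥39,003.99.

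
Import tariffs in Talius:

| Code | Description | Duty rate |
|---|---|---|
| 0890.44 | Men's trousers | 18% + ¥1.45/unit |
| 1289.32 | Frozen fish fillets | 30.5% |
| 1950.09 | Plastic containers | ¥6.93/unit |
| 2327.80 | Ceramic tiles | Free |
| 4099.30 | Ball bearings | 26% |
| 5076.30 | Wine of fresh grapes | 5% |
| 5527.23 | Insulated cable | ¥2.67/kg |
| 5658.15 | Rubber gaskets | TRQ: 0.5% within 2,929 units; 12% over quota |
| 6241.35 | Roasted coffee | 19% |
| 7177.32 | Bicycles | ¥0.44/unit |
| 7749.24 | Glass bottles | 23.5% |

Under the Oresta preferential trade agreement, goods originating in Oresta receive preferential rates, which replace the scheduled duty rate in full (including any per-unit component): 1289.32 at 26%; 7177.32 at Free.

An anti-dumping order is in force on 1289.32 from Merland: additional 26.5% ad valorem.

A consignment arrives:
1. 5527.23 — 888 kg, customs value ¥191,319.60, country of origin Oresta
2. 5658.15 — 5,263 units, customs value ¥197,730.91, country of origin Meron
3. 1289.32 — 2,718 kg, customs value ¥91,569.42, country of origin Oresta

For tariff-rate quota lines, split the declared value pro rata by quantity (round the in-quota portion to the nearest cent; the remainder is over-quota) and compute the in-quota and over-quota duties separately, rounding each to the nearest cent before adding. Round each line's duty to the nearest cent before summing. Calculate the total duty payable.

¥37,251.83

Line 1 (5527.23, Oresta, 888 kg, ¥191,319.60):
Base rate for 5527.23 is ¥2.67/kg.
Origin Oresta is the FTA partner but 5527.23 is not on the preference list; base rate stands.
Duty = 888 × ¥2.67 = ¥2,370.96.
Line 2 (5658.15, Meron, 5,263 units, ¥197,730.91):
Code 5658.15 is under a tariff-rate quota (threshold 2,929 units). In-quota: 2,929 units at 0.5%; over-quota: 2,334 units at 12%.
Pro-rata value split: in-quota = ¥197,730.91 × 2,929/5,263 = ¥110,042.53; over-quota = ¥197,730.91 − ¥110,042.53 = ¥87,688.38.
In-quota duty = ¥110,042.53 × 0.5% = ¥550.21. Over-quota duty = ¥87,688.38 × 12% = ¥10,522.61.
Line duty = ¥550.21 + ¥10,522.61 = ¥11,072.82.
Line 3 (1289.32, Oresta, 2,718 kg, ¥91,569.42):
Base rate for 1289.32 is 30.5%.
Origin Oresta qualifies under the Talius–Oresta agreement and 1289.32 is covered: preferential rate 26% applies instead.
The additional-duty order on 1289.32 targets Merland, not Oresta; it does not apply.
Duty = ¥91,569.42 × 26% = ¥23,808.05.
Total = ¥2,370.96 + ¥11,072.82 + ¥23,808.05 = ¥37,251.83.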